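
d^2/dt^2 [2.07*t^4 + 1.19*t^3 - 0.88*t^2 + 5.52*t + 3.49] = 24.84*t^2 + 7.14*t - 1.76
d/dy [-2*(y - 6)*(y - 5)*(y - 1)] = -6*y^2 + 48*y - 82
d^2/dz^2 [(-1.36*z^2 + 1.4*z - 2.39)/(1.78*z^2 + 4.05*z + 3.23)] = (-7.105427357601e-15*z^4 + 28.48*z^3 + 1.48024799999999*z^2 - 151.67202*z - 115.927506)/(5.639752*z^6 + 38.49606*z^5 + 118.291146*z^4 + 206.140545*z^3 + 214.651911*z^2 + 126.759735*z + 33.698267)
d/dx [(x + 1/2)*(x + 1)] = 2*x + 3/2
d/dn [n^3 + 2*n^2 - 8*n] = 3*n^2 + 4*n - 8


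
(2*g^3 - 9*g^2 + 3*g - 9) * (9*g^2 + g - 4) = 18*g^5 - 79*g^4 + 10*g^3 - 42*g^2 - 21*g + 36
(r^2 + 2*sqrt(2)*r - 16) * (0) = 0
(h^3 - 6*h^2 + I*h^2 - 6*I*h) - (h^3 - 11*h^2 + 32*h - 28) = 5*h^2 + I*h^2 - 32*h - 6*I*h + 28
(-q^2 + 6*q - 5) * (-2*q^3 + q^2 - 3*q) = 2*q^5 - 13*q^4 + 19*q^3 - 23*q^2 + 15*q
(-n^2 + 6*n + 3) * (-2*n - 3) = 2*n^3 - 9*n^2 - 24*n - 9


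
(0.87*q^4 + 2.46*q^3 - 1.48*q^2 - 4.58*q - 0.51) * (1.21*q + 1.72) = 1.0527*q^5 + 4.473*q^4 + 2.4404*q^3 - 8.0874*q^2 - 8.4947*q - 0.8772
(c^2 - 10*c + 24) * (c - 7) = c^3 - 17*c^2 + 94*c - 168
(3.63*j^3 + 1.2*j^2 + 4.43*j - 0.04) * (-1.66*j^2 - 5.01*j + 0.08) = -6.0258*j^5 - 20.1783*j^4 - 13.0754*j^3 - 22.0319*j^2 + 0.5548*j - 0.0032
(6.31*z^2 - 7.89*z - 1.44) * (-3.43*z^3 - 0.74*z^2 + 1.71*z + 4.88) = -21.6433*z^5 + 22.3933*z^4 + 21.5679*z^3 + 18.3665*z^2 - 40.9656*z - 7.0272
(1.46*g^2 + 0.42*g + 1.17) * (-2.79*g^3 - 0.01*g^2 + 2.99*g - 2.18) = -4.0734*g^5 - 1.1864*g^4 + 1.0969*g^3 - 1.9387*g^2 + 2.5827*g - 2.5506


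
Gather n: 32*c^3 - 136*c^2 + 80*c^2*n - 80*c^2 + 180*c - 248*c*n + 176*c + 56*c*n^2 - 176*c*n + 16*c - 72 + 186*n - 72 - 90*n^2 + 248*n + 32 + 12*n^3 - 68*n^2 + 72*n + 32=32*c^3 - 216*c^2 + 372*c + 12*n^3 + n^2*(56*c - 158) + n*(80*c^2 - 424*c + 506) - 80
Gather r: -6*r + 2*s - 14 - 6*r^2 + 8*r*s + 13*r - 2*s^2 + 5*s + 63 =-6*r^2 + r*(8*s + 7) - 2*s^2 + 7*s + 49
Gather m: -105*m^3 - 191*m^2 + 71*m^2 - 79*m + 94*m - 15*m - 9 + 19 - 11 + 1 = -105*m^3 - 120*m^2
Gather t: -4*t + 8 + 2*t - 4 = 4 - 2*t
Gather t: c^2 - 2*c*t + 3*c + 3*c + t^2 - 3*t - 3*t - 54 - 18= c^2 + 6*c + t^2 + t*(-2*c - 6) - 72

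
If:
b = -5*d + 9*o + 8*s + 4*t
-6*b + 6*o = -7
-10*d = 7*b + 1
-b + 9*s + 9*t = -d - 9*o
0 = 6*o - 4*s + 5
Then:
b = 656/1283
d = -1175/2566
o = -5045/7698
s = 685/2566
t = 1273/2566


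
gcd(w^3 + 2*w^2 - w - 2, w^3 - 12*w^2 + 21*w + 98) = w + 2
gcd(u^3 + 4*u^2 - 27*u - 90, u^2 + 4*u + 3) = u + 3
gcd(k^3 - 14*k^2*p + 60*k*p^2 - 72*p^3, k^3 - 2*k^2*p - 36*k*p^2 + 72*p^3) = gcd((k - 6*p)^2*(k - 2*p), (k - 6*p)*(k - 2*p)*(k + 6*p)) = k^2 - 8*k*p + 12*p^2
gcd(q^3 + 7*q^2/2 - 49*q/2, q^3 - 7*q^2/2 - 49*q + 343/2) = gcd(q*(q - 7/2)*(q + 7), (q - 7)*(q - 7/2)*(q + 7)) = q^2 + 7*q/2 - 49/2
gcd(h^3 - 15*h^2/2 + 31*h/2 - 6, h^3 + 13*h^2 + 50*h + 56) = 1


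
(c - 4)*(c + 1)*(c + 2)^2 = c^4 + c^3 - 12*c^2 - 28*c - 16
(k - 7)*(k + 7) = k^2 - 49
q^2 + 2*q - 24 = (q - 4)*(q + 6)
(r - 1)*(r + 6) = r^2 + 5*r - 6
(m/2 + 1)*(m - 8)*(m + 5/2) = m^3/2 - 7*m^2/4 - 31*m/2 - 20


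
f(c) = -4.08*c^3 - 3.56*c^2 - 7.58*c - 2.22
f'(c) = -12.24*c^2 - 7.12*c - 7.58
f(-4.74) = 388.23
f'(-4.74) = -248.83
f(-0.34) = 0.11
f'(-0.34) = -6.57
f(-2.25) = 43.29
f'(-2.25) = -53.52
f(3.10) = -181.48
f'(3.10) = -147.28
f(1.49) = -34.91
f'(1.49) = -45.36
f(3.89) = -325.74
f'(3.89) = -220.49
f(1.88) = -56.16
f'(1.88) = -64.23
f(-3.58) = 166.49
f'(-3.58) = -138.96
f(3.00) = -167.16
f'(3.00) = -139.10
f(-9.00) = 2751.96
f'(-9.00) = -934.94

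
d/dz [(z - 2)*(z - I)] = 2*z - 2 - I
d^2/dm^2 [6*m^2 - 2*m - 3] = 12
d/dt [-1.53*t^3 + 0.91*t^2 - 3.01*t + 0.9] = -4.59*t^2 + 1.82*t - 3.01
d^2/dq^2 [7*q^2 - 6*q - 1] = 14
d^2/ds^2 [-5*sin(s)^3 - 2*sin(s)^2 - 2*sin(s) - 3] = 45*sin(s)^3 + 8*sin(s)^2 - 28*sin(s) - 4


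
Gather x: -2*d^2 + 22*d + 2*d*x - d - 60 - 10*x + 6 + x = -2*d^2 + 21*d + x*(2*d - 9) - 54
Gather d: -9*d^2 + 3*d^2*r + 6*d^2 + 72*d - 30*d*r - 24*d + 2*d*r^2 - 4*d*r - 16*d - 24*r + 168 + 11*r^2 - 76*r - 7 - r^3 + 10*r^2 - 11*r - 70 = d^2*(3*r - 3) + d*(2*r^2 - 34*r + 32) - r^3 + 21*r^2 - 111*r + 91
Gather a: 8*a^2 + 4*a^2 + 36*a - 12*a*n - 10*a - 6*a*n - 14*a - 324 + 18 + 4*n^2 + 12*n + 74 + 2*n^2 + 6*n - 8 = 12*a^2 + a*(12 - 18*n) + 6*n^2 + 18*n - 240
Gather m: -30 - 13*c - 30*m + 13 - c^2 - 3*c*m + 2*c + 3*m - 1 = -c^2 - 11*c + m*(-3*c - 27) - 18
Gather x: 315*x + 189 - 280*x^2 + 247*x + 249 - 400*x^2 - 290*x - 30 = -680*x^2 + 272*x + 408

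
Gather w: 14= 14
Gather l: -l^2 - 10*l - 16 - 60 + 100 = -l^2 - 10*l + 24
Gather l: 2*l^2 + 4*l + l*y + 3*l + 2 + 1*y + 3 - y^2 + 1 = 2*l^2 + l*(y + 7) - y^2 + y + 6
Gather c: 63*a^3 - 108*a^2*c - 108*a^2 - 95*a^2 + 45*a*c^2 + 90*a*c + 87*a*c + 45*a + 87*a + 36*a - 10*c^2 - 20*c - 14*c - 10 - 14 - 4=63*a^3 - 203*a^2 + 168*a + c^2*(45*a - 10) + c*(-108*a^2 + 177*a - 34) - 28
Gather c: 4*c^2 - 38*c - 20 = 4*c^2 - 38*c - 20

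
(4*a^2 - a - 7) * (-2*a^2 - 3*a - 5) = -8*a^4 - 10*a^3 - 3*a^2 + 26*a + 35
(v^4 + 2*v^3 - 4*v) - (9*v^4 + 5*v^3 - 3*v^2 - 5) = -8*v^4 - 3*v^3 + 3*v^2 - 4*v + 5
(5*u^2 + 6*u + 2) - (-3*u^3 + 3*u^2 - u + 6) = 3*u^3 + 2*u^2 + 7*u - 4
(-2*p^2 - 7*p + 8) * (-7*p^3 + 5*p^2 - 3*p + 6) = 14*p^5 + 39*p^4 - 85*p^3 + 49*p^2 - 66*p + 48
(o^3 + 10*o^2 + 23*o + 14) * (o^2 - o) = o^5 + 9*o^4 + 13*o^3 - 9*o^2 - 14*o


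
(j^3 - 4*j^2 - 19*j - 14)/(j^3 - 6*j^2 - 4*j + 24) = (j^2 - 6*j - 7)/(j^2 - 8*j + 12)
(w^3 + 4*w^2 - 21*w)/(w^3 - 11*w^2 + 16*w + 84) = w*(w^2 + 4*w - 21)/(w^3 - 11*w^2 + 16*w + 84)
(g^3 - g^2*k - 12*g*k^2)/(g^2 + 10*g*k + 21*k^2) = g*(g - 4*k)/(g + 7*k)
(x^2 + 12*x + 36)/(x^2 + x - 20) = (x^2 + 12*x + 36)/(x^2 + x - 20)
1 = 1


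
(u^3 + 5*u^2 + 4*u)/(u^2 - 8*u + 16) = u*(u^2 + 5*u + 4)/(u^2 - 8*u + 16)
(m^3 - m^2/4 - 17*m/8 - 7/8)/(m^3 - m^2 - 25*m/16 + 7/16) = 2*(2*m + 1)/(4*m - 1)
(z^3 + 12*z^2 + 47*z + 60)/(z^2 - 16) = (z^2 + 8*z + 15)/(z - 4)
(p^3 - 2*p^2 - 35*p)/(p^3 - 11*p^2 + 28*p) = (p + 5)/(p - 4)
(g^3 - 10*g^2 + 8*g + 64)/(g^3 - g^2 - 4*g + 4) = (g^2 - 12*g + 32)/(g^2 - 3*g + 2)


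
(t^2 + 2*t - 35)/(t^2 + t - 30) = (t + 7)/(t + 6)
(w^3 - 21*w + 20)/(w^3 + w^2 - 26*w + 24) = (w + 5)/(w + 6)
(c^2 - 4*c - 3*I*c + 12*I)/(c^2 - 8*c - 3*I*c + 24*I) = (c - 4)/(c - 8)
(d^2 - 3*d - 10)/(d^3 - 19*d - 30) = 1/(d + 3)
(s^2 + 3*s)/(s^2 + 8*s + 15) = s/(s + 5)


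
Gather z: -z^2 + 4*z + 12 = -z^2 + 4*z + 12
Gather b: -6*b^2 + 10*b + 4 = -6*b^2 + 10*b + 4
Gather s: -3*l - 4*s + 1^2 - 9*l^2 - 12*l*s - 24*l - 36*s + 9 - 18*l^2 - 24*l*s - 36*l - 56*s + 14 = -27*l^2 - 63*l + s*(-36*l - 96) + 24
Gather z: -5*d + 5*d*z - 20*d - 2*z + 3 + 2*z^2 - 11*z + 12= -25*d + 2*z^2 + z*(5*d - 13) + 15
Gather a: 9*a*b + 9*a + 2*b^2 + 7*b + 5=a*(9*b + 9) + 2*b^2 + 7*b + 5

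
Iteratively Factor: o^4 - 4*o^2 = (o + 2)*(o^3 - 2*o^2) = o*(o + 2)*(o^2 - 2*o) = o*(o - 2)*(o + 2)*(o)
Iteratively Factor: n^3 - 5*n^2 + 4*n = (n)*(n^2 - 5*n + 4) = n*(n - 4)*(n - 1)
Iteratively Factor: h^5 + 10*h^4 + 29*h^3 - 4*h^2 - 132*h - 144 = (h + 3)*(h^4 + 7*h^3 + 8*h^2 - 28*h - 48) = (h + 2)*(h + 3)*(h^3 + 5*h^2 - 2*h - 24) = (h - 2)*(h + 2)*(h + 3)*(h^2 + 7*h + 12) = (h - 2)*(h + 2)*(h + 3)^2*(h + 4)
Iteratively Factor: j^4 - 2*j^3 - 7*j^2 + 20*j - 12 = (j - 1)*(j^3 - j^2 - 8*j + 12) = (j - 2)*(j - 1)*(j^2 + j - 6) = (j - 2)*(j - 1)*(j + 3)*(j - 2)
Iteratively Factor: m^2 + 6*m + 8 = (m + 4)*(m + 2)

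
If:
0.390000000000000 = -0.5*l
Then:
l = -0.78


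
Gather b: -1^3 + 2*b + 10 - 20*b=9 - 18*b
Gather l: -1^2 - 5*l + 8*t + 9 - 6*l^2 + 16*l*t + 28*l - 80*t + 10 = -6*l^2 + l*(16*t + 23) - 72*t + 18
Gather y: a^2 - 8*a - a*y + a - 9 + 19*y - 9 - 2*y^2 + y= a^2 - 7*a - 2*y^2 + y*(20 - a) - 18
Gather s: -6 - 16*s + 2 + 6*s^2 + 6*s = 6*s^2 - 10*s - 4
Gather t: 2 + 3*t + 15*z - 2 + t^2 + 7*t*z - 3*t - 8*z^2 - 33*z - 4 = t^2 + 7*t*z - 8*z^2 - 18*z - 4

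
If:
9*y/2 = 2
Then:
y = 4/9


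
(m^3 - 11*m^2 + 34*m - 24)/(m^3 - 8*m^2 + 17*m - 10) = (m^2 - 10*m + 24)/(m^2 - 7*m + 10)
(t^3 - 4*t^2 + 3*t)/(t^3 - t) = (t - 3)/(t + 1)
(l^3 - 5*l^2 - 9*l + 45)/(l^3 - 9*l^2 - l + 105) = (l - 3)/(l - 7)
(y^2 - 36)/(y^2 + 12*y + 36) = (y - 6)/(y + 6)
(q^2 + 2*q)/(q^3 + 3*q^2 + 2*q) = 1/(q + 1)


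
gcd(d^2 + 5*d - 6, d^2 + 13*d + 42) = d + 6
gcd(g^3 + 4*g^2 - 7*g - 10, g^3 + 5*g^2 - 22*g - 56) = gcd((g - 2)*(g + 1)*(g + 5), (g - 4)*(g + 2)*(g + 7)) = 1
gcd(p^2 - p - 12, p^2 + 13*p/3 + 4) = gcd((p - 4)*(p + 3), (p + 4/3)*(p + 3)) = p + 3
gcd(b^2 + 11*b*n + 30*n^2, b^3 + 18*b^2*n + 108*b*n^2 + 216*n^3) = b + 6*n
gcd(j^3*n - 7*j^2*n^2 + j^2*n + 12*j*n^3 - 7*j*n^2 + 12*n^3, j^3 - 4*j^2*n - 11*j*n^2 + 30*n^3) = 1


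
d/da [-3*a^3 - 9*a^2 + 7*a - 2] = -9*a^2 - 18*a + 7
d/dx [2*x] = 2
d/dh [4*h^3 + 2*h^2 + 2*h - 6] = 12*h^2 + 4*h + 2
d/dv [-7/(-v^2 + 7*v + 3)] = 7*(7 - 2*v)/(-v^2 + 7*v + 3)^2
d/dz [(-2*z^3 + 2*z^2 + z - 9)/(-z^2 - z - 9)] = (2*z^4 + 4*z^3 + 53*z^2 - 54*z - 18)/(z^4 + 2*z^3 + 19*z^2 + 18*z + 81)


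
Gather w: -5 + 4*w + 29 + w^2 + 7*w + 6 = w^2 + 11*w + 30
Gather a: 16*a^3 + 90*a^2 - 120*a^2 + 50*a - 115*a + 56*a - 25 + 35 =16*a^3 - 30*a^2 - 9*a + 10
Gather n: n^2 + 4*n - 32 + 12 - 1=n^2 + 4*n - 21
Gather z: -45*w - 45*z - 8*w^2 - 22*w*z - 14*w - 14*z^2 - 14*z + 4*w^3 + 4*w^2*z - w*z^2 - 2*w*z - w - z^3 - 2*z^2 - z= 4*w^3 - 8*w^2 - 60*w - z^3 + z^2*(-w - 16) + z*(4*w^2 - 24*w - 60)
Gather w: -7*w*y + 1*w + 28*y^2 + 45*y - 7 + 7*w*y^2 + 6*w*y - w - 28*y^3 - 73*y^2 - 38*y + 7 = w*(7*y^2 - y) - 28*y^3 - 45*y^2 + 7*y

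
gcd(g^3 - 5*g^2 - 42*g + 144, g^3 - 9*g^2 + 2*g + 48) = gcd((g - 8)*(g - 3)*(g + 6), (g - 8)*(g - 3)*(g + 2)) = g^2 - 11*g + 24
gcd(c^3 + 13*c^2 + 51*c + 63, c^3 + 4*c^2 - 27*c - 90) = c + 3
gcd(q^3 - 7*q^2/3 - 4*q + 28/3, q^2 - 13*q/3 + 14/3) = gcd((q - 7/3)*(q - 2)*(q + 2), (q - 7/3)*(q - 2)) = q^2 - 13*q/3 + 14/3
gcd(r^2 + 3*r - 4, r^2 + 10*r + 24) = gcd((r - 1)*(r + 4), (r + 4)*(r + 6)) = r + 4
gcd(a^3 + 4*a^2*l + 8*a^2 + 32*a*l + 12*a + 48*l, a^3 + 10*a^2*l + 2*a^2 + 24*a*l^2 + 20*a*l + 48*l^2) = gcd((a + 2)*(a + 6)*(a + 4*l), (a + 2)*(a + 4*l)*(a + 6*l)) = a^2 + 4*a*l + 2*a + 8*l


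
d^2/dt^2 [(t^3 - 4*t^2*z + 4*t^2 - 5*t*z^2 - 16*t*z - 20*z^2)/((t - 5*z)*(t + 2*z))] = 4*z*(z - 2)/(t^3 + 6*t^2*z + 12*t*z^2 + 8*z^3)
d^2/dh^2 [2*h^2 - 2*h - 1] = 4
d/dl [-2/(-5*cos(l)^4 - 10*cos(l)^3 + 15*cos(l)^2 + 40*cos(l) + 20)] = 4*(-2*sin(l)^2 + cos(l) - 2)*sin(l)/(5*(sin(l)^2 + 3)^2*(cos(l) + 1)^3)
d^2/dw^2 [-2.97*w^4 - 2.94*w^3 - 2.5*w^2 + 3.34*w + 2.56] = -35.64*w^2 - 17.64*w - 5.0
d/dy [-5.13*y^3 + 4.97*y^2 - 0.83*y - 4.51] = -15.39*y^2 + 9.94*y - 0.83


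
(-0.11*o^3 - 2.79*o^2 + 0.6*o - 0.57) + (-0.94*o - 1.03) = -0.11*o^3 - 2.79*o^2 - 0.34*o - 1.6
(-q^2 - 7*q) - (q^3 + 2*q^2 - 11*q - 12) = -q^3 - 3*q^2 + 4*q + 12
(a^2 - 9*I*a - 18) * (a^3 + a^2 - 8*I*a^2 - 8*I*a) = a^5 + a^4 - 17*I*a^4 - 90*a^3 - 17*I*a^3 - 90*a^2 + 144*I*a^2 + 144*I*a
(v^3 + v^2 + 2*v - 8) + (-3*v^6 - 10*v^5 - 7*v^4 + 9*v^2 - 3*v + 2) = -3*v^6 - 10*v^5 - 7*v^4 + v^3 + 10*v^2 - v - 6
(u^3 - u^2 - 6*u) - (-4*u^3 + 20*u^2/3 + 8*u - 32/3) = 5*u^3 - 23*u^2/3 - 14*u + 32/3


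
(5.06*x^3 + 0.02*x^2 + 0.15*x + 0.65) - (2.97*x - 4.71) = 5.06*x^3 + 0.02*x^2 - 2.82*x + 5.36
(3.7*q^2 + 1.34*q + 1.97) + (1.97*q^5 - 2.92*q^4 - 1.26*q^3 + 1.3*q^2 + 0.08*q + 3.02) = 1.97*q^5 - 2.92*q^4 - 1.26*q^3 + 5.0*q^2 + 1.42*q + 4.99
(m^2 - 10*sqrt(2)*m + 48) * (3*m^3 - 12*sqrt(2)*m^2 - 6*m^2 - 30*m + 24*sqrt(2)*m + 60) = 3*m^5 - 42*sqrt(2)*m^4 - 6*m^4 + 84*sqrt(2)*m^3 + 354*m^3 - 708*m^2 - 276*sqrt(2)*m^2 - 1440*m + 552*sqrt(2)*m + 2880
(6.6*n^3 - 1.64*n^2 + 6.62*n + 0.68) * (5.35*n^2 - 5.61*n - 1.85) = 35.31*n^5 - 45.8*n^4 + 32.4074*n^3 - 30.4662*n^2 - 16.0618*n - 1.258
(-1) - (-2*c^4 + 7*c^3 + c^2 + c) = 2*c^4 - 7*c^3 - c^2 - c - 1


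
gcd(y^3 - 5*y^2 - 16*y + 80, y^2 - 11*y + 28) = y - 4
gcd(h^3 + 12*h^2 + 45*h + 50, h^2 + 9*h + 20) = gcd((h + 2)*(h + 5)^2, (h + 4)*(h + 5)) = h + 5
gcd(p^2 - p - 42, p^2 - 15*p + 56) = p - 7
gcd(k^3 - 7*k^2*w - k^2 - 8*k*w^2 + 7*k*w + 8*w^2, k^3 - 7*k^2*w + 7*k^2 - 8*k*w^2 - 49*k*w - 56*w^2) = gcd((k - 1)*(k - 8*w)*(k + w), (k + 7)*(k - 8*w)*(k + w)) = -k^2 + 7*k*w + 8*w^2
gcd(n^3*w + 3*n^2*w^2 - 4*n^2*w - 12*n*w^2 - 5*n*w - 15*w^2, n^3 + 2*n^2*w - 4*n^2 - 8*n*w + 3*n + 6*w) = 1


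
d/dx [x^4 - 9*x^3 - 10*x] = 4*x^3 - 27*x^2 - 10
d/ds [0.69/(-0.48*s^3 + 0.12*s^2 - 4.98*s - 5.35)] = (0.9936*s^2 - 0.1656*s + 3.4362)/(0.48*s^3 - 0.12*s^2 + 4.98*s + 5.35)^2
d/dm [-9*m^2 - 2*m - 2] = -18*m - 2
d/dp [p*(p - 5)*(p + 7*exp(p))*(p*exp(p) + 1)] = p*(p - 5)*(p + 1)*(p + 7*exp(p))*exp(p) + p*(p - 5)*(p*exp(p) + 1)*(7*exp(p) + 1) + p*(p + 7*exp(p))*(p*exp(p) + 1) + (p - 5)*(p + 7*exp(p))*(p*exp(p) + 1)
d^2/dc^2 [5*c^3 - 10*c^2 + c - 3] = 30*c - 20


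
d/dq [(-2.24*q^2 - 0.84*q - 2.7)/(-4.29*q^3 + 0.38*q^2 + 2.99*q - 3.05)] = (-9.6096*q^4 - 7.2072*q^3 - 41.1274*q^2 + 15.716*q + 10.635)/(18.4041*q^6 - 3.2604*q^5 - 25.5098*q^4 + 28.4414*q^3 + 6.6221*q^2 - 18.239*q + 9.3025)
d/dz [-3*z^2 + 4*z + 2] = 4 - 6*z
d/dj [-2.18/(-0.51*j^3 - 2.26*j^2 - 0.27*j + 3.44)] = (-3.3354*j^2 - 9.8536*j - 0.5886)/(0.51*j^3 + 2.26*j^2 + 0.27*j - 3.44)^2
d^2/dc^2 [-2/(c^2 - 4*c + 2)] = 4*(c^2 - 4*c - 4*(c - 2)^2 + 2)/(c^2 - 4*c + 2)^3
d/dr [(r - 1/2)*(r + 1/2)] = 2*r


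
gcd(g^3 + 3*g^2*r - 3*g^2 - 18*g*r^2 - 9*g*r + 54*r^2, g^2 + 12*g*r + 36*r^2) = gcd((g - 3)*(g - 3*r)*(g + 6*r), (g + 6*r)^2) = g + 6*r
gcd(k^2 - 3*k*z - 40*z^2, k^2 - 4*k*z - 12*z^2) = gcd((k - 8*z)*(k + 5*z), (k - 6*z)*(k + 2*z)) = 1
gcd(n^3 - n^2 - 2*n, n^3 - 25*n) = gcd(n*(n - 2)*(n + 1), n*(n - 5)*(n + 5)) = n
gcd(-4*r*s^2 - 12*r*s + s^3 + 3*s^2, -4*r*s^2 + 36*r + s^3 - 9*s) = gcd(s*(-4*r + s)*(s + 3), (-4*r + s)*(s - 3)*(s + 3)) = 4*r*s + 12*r - s^2 - 3*s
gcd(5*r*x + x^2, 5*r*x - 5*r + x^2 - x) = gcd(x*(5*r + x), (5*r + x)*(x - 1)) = 5*r + x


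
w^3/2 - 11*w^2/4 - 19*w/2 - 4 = (w/2 + 1)*(w - 8)*(w + 1/2)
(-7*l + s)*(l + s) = -7*l^2 - 6*l*s + s^2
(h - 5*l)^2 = h^2 - 10*h*l + 25*l^2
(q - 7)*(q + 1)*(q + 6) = q^3 - 43*q - 42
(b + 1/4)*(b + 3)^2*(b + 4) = b^4 + 41*b^3/4 + 71*b^2/2 + 177*b/4 + 9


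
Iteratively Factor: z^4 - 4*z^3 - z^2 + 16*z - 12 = (z - 1)*(z^3 - 3*z^2 - 4*z + 12) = (z - 3)*(z - 1)*(z^2 - 4) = (z - 3)*(z - 2)*(z - 1)*(z + 2)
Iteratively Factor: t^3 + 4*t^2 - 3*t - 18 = (t + 3)*(t^2 + t - 6) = (t + 3)^2*(t - 2)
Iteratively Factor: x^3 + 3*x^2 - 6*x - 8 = (x + 4)*(x^2 - x - 2) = (x + 1)*(x + 4)*(x - 2)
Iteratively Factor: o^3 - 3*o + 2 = (o - 1)*(o^2 + o - 2) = (o - 1)*(o + 2)*(o - 1)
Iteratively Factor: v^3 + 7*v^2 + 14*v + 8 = (v + 1)*(v^2 + 6*v + 8) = (v + 1)*(v + 2)*(v + 4)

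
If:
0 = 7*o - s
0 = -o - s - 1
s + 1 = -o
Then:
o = -1/8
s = -7/8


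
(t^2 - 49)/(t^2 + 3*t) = (t^2 - 49)/(t*(t + 3))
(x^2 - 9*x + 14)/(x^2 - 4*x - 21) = (x - 2)/(x + 3)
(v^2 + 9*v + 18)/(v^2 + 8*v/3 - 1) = 3*(v + 6)/(3*v - 1)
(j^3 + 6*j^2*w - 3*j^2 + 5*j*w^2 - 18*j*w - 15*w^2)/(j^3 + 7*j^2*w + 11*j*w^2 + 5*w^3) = (j - 3)/(j + w)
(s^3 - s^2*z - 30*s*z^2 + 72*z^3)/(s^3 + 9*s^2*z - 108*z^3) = (s - 4*z)/(s + 6*z)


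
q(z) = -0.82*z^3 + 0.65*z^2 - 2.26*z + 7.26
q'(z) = -2.46*z^2 + 1.3*z - 2.26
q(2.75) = -11.09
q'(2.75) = -17.29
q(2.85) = -12.88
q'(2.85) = -18.54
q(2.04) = -1.61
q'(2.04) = -9.85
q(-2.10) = 22.47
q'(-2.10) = -15.84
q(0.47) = 6.26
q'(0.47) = -2.19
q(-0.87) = 10.26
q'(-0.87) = -5.25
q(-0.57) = 8.91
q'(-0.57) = -3.80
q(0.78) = 5.50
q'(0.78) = -2.74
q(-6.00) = 221.34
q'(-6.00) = -98.62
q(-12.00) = 1544.94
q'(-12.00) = -372.10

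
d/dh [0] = 0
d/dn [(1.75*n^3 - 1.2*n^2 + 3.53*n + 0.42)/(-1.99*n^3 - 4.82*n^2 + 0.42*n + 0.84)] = (-10.823*n^4 + 15.5194*n^3 + 23.428*n^2 + 2.0328*n + 2.7888)/(3.9601*n^6 + 19.1836*n^5 + 21.5608*n^4 - 7.392*n^3 - 7.9212*n^2 + 0.7056*n + 0.7056)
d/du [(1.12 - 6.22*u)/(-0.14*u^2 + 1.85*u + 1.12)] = (-0.8708*u^2 + 0.313599999999999*u - 9.0384)/(0.0196*u^4 - 0.518*u^3 + 3.1089*u^2 + 4.144*u + 1.2544)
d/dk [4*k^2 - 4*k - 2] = 8*k - 4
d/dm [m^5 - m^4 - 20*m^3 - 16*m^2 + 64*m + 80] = 5*m^4 - 4*m^3 - 60*m^2 - 32*m + 64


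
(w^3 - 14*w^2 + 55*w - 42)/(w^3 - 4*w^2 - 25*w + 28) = (w - 6)/(w + 4)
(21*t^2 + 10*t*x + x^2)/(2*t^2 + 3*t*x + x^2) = (21*t^2 + 10*t*x + x^2)/(2*t^2 + 3*t*x + x^2)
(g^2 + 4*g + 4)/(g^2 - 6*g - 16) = (g + 2)/(g - 8)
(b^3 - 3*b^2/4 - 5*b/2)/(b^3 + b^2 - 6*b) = (b + 5/4)/(b + 3)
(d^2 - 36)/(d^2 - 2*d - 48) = (d - 6)/(d - 8)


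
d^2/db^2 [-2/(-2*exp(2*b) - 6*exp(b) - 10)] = (2*(2*exp(b) + 3)^2*exp(b) - (4*exp(b) + 3)*(exp(2*b) + 3*exp(b) + 5))*exp(b)/(exp(2*b) + 3*exp(b) + 5)^3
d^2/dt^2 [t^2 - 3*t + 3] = 2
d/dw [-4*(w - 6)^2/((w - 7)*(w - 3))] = 8*(-w^2 + 15*w - 54)/(w^4 - 20*w^3 + 142*w^2 - 420*w + 441)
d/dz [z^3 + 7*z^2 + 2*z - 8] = 3*z^2 + 14*z + 2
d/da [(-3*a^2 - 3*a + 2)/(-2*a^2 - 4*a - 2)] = (3*a + 7)/(2*(a^3 + 3*a^2 + 3*a + 1))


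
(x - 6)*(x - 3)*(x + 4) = x^3 - 5*x^2 - 18*x + 72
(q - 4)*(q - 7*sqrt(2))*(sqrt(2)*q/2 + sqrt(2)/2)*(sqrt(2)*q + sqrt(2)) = q^4 - 7*sqrt(2)*q^3 - 2*q^3 - 7*q^2 + 14*sqrt(2)*q^2 - 4*q + 49*sqrt(2)*q + 28*sqrt(2)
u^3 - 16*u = u*(u - 4)*(u + 4)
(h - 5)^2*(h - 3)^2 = h^4 - 16*h^3 + 94*h^2 - 240*h + 225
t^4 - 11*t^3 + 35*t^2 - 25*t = t*(t - 5)^2*(t - 1)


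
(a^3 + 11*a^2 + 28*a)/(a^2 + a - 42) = a*(a + 4)/(a - 6)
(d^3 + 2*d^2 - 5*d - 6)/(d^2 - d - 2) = d + 3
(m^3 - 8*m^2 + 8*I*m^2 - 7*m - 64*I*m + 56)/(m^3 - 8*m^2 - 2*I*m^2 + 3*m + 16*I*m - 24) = (m + 7*I)/(m - 3*I)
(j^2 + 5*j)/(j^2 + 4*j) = (j + 5)/(j + 4)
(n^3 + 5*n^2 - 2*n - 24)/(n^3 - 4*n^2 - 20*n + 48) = (n + 3)/(n - 6)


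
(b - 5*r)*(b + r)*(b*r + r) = b^3*r - 4*b^2*r^2 + b^2*r - 5*b*r^3 - 4*b*r^2 - 5*r^3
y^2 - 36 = (y - 6)*(y + 6)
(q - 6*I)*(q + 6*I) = q^2 + 36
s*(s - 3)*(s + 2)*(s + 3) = s^4 + 2*s^3 - 9*s^2 - 18*s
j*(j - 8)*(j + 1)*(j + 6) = j^4 - j^3 - 50*j^2 - 48*j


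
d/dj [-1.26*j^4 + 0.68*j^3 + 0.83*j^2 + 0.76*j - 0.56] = -5.04*j^3 + 2.04*j^2 + 1.66*j + 0.76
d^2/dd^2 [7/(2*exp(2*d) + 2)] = 14*(exp(2*d) - 1)*exp(2*d)/(exp(2*d) + 1)^3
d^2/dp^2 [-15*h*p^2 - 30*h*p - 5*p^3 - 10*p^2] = -30*h - 30*p - 20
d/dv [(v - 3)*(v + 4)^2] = (v + 4)*(3*v - 2)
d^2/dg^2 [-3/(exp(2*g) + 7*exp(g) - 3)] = 3*(-2*(2*exp(g) + 7)^2*exp(g) + (4*exp(g) + 7)*(exp(2*g) + 7*exp(g) - 3))*exp(g)/(exp(2*g) + 7*exp(g) - 3)^3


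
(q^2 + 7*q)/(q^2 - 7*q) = (q + 7)/(q - 7)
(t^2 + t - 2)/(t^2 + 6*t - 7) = (t + 2)/(t + 7)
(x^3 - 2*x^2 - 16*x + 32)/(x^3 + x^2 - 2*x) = (x^3 - 2*x^2 - 16*x + 32)/(x*(x^2 + x - 2))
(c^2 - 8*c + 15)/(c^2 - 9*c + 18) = (c - 5)/(c - 6)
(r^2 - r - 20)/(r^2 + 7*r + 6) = (r^2 - r - 20)/(r^2 + 7*r + 6)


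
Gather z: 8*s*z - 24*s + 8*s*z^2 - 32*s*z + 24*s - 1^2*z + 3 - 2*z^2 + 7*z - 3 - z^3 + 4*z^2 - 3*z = -z^3 + z^2*(8*s + 2) + z*(3 - 24*s)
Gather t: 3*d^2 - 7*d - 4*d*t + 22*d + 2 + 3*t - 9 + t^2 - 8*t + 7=3*d^2 + 15*d + t^2 + t*(-4*d - 5)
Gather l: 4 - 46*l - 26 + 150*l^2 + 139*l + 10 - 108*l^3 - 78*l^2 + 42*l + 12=-108*l^3 + 72*l^2 + 135*l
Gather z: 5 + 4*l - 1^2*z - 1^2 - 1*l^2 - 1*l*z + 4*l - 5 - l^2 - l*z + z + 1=-2*l^2 - 2*l*z + 8*l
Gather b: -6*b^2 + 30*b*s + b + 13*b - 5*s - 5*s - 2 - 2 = -6*b^2 + b*(30*s + 14) - 10*s - 4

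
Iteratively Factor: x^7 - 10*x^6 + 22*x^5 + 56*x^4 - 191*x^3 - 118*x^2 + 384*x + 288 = (x - 4)*(x^6 - 6*x^5 - 2*x^4 + 48*x^3 + x^2 - 114*x - 72) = (x - 4)^2*(x^5 - 2*x^4 - 10*x^3 + 8*x^2 + 33*x + 18) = (x - 4)^2*(x + 1)*(x^4 - 3*x^3 - 7*x^2 + 15*x + 18) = (x - 4)^2*(x - 3)*(x + 1)*(x^3 - 7*x - 6) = (x - 4)^2*(x - 3)*(x + 1)*(x + 2)*(x^2 - 2*x - 3) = (x - 4)^2*(x - 3)^2*(x + 1)*(x + 2)*(x + 1)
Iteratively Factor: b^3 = (b)*(b^2) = b^2*(b)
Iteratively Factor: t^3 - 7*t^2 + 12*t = (t)*(t^2 - 7*t + 12) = t*(t - 4)*(t - 3)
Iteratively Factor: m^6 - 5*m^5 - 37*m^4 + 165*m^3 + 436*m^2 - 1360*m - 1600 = (m - 5)*(m^5 - 37*m^3 - 20*m^2 + 336*m + 320) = (m - 5)^2*(m^4 + 5*m^3 - 12*m^2 - 80*m - 64) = (m - 5)^2*(m - 4)*(m^3 + 9*m^2 + 24*m + 16) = (m - 5)^2*(m - 4)*(m + 4)*(m^2 + 5*m + 4) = (m - 5)^2*(m - 4)*(m + 4)^2*(m + 1)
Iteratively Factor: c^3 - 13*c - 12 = (c + 1)*(c^2 - c - 12) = (c + 1)*(c + 3)*(c - 4)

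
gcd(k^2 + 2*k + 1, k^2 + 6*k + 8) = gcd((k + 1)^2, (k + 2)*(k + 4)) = 1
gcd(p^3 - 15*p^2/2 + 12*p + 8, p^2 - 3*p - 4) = p - 4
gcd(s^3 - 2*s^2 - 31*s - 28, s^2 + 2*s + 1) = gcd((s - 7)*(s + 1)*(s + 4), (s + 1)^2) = s + 1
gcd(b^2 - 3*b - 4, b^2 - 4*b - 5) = b + 1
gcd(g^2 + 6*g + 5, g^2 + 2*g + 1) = g + 1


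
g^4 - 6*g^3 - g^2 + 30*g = g*(g - 5)*(g - 3)*(g + 2)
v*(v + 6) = v^2 + 6*v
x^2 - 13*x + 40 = (x - 8)*(x - 5)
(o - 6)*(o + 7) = o^2 + o - 42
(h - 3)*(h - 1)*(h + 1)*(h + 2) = h^4 - h^3 - 7*h^2 + h + 6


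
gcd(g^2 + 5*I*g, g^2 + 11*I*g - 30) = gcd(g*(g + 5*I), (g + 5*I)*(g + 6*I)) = g + 5*I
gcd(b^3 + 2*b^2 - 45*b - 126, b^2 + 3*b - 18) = b + 6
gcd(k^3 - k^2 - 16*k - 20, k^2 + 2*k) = k + 2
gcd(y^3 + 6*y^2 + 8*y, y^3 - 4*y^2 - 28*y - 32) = y + 2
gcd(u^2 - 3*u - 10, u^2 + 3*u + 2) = u + 2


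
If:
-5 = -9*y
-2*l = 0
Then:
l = 0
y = 5/9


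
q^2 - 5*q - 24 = (q - 8)*(q + 3)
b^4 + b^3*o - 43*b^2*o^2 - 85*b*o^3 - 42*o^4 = (b - 7*o)*(b + o)^2*(b + 6*o)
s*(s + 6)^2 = s^3 + 12*s^2 + 36*s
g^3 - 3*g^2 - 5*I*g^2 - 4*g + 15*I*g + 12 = (g - 3)*(g - 4*I)*(g - I)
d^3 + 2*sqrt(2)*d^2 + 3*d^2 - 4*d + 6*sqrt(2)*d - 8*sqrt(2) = (d - 1)*(d + 4)*(d + 2*sqrt(2))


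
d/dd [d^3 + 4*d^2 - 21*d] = 3*d^2 + 8*d - 21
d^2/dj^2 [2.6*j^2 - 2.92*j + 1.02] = 5.20000000000000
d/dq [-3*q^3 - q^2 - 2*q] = -9*q^2 - 2*q - 2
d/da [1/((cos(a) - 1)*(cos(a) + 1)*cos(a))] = -1/(sin(a)*cos(a)^2) + 2/sin(a)^3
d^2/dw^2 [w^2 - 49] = 2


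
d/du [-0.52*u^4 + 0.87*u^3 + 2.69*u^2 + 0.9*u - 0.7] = -2.08*u^3 + 2.61*u^2 + 5.38*u + 0.9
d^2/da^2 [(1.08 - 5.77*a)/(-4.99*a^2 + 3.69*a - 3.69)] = ((53.361 - 172.7538*a)*(4.99*a^2 - 3.69*a + 3.69) + (5.77*a - 1.08)*(9.98*a - 3.69)*(19.96*a - 7.38))/(4.99*a^2 - 3.69*a + 3.69)^3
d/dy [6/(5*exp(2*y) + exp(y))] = 6*(-10*exp(y) - 1)*exp(-y)/(5*exp(y) + 1)^2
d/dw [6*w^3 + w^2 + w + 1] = 18*w^2 + 2*w + 1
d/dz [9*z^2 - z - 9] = 18*z - 1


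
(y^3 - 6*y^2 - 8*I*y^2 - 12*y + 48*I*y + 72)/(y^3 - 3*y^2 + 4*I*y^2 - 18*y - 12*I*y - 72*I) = (y^2 - 8*I*y - 12)/(y^2 + y*(3 + 4*I) + 12*I)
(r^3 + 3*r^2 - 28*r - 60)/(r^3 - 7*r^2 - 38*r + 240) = (r + 2)/(r - 8)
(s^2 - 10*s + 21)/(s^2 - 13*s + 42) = (s - 3)/(s - 6)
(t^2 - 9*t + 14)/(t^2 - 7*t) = (t - 2)/t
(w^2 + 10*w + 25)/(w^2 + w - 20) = (w + 5)/(w - 4)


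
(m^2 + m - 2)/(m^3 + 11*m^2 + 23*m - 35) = (m + 2)/(m^2 + 12*m + 35)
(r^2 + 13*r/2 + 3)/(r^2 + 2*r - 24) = (r + 1/2)/(r - 4)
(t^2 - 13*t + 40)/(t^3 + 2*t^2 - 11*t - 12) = (t^2 - 13*t + 40)/(t^3 + 2*t^2 - 11*t - 12)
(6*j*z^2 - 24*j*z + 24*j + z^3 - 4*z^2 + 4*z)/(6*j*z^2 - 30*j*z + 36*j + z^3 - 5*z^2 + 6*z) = (z - 2)/(z - 3)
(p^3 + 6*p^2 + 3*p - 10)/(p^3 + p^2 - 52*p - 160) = (p^2 + p - 2)/(p^2 - 4*p - 32)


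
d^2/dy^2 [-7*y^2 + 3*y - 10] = -14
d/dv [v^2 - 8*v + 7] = 2*v - 8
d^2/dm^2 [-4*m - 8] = 0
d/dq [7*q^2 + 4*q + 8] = 14*q + 4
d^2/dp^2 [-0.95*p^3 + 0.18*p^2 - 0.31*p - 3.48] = 0.36 - 5.7*p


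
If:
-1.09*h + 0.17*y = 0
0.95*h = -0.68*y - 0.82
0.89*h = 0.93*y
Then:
No Solution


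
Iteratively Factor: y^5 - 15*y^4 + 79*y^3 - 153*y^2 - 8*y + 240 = (y - 3)*(y^4 - 12*y^3 + 43*y^2 - 24*y - 80) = (y - 4)*(y - 3)*(y^3 - 8*y^2 + 11*y + 20) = (y - 4)*(y - 3)*(y + 1)*(y^2 - 9*y + 20) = (y - 5)*(y - 4)*(y - 3)*(y + 1)*(y - 4)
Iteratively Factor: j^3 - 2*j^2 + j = (j - 1)*(j^2 - j) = (j - 1)^2*(j)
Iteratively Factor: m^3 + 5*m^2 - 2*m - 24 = (m + 4)*(m^2 + m - 6) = (m - 2)*(m + 4)*(m + 3)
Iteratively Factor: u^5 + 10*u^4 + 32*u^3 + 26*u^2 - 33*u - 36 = (u + 4)*(u^4 + 6*u^3 + 8*u^2 - 6*u - 9) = (u + 3)*(u + 4)*(u^3 + 3*u^2 - u - 3) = (u + 1)*(u + 3)*(u + 4)*(u^2 + 2*u - 3) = (u - 1)*(u + 1)*(u + 3)*(u + 4)*(u + 3)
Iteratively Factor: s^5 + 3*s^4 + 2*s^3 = (s + 1)*(s^4 + 2*s^3) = s*(s + 1)*(s^3 + 2*s^2) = s^2*(s + 1)*(s^2 + 2*s) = s^2*(s + 1)*(s + 2)*(s)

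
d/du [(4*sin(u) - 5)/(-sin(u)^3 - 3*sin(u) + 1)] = (8*sin(u)^3 - 15*sin(u)^2 - 11)*cos(u)/(sin(u)^3 + 3*sin(u) - 1)^2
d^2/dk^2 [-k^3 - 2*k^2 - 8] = -6*k - 4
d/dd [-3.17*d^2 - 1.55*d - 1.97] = -6.34*d - 1.55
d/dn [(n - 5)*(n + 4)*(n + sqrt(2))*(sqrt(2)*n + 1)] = 4*sqrt(2)*n^3 - 3*sqrt(2)*n^2 + 9*n^2 - 38*sqrt(2)*n - 6*n - 60 - sqrt(2)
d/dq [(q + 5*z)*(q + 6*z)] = 2*q + 11*z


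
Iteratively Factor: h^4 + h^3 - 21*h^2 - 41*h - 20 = (h + 4)*(h^3 - 3*h^2 - 9*h - 5) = (h + 1)*(h + 4)*(h^2 - 4*h - 5) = (h + 1)^2*(h + 4)*(h - 5)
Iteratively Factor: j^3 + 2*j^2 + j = (j + 1)*(j^2 + j) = j*(j + 1)*(j + 1)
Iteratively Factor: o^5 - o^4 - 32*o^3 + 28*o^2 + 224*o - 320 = (o - 2)*(o^4 + o^3 - 30*o^2 - 32*o + 160) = (o - 2)*(o + 4)*(o^3 - 3*o^2 - 18*o + 40) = (o - 2)^2*(o + 4)*(o^2 - o - 20) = (o - 5)*(o - 2)^2*(o + 4)*(o + 4)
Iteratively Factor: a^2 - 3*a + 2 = (a - 1)*(a - 2)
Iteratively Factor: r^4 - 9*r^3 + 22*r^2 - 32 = (r + 1)*(r^3 - 10*r^2 + 32*r - 32) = (r - 4)*(r + 1)*(r^2 - 6*r + 8) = (r - 4)^2*(r + 1)*(r - 2)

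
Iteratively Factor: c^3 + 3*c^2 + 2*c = (c + 1)*(c^2 + 2*c) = c*(c + 1)*(c + 2)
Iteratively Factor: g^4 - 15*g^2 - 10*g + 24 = (g + 3)*(g^3 - 3*g^2 - 6*g + 8) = (g - 4)*(g + 3)*(g^2 + g - 2) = (g - 4)*(g - 1)*(g + 3)*(g + 2)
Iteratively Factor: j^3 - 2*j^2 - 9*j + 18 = (j - 2)*(j^2 - 9) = (j - 3)*(j - 2)*(j + 3)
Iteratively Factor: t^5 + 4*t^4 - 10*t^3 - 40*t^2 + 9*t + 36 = (t + 1)*(t^4 + 3*t^3 - 13*t^2 - 27*t + 36) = (t - 1)*(t + 1)*(t^3 + 4*t^2 - 9*t - 36) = (t - 1)*(t + 1)*(t + 3)*(t^2 + t - 12) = (t - 3)*(t - 1)*(t + 1)*(t + 3)*(t + 4)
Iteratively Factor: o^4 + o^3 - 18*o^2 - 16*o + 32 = (o - 4)*(o^3 + 5*o^2 + 2*o - 8) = (o - 4)*(o + 2)*(o^2 + 3*o - 4) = (o - 4)*(o + 2)*(o + 4)*(o - 1)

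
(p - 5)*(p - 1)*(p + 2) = p^3 - 4*p^2 - 7*p + 10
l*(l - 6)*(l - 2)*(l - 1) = l^4 - 9*l^3 + 20*l^2 - 12*l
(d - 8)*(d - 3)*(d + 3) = d^3 - 8*d^2 - 9*d + 72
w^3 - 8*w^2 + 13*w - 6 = (w - 6)*(w - 1)^2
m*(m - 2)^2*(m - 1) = m^4 - 5*m^3 + 8*m^2 - 4*m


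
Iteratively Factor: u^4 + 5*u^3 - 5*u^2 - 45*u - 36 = (u - 3)*(u^3 + 8*u^2 + 19*u + 12) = (u - 3)*(u + 1)*(u^2 + 7*u + 12) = (u - 3)*(u + 1)*(u + 4)*(u + 3)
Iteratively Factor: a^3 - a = (a)*(a^2 - 1) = a*(a + 1)*(a - 1)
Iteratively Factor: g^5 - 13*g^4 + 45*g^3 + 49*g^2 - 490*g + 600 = (g + 3)*(g^4 - 16*g^3 + 93*g^2 - 230*g + 200) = (g - 2)*(g + 3)*(g^3 - 14*g^2 + 65*g - 100) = (g - 5)*(g - 2)*(g + 3)*(g^2 - 9*g + 20) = (g - 5)*(g - 4)*(g - 2)*(g + 3)*(g - 5)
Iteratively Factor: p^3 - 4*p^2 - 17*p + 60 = (p - 5)*(p^2 + p - 12) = (p - 5)*(p - 3)*(p + 4)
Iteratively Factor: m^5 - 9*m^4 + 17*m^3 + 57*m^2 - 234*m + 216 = (m - 3)*(m^4 - 6*m^3 - m^2 + 54*m - 72) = (m - 4)*(m - 3)*(m^3 - 2*m^2 - 9*m + 18) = (m - 4)*(m - 3)*(m + 3)*(m^2 - 5*m + 6) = (m - 4)*(m - 3)*(m - 2)*(m + 3)*(m - 3)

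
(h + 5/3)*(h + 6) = h^2 + 23*h/3 + 10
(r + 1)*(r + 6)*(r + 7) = r^3 + 14*r^2 + 55*r + 42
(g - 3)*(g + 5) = g^2 + 2*g - 15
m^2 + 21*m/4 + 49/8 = (m + 7/4)*(m + 7/2)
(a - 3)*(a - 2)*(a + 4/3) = a^3 - 11*a^2/3 - 2*a/3 + 8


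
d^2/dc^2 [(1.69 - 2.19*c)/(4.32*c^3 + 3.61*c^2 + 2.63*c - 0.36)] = (-245.223936*c^5 + 173.552544*c^4 + 414.377418*c^3 + 206.481462*c^2 + 94.965186*c + 23.624786)/(80.621568*c^9 + 202.113792*c^8 + 316.142352*c^7 + 272.982745*c^6 + 158.780661*c^5 + 36.294303*c^4 - 0.636625000000006*c^3 - 6.066684*c^2 + 1.022544*c - 0.046656)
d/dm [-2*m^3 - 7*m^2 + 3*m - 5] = -6*m^2 - 14*m + 3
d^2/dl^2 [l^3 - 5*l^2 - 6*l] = 6*l - 10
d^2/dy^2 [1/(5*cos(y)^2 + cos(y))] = (-25*(1 - cos(2*y))^2 + 75*cos(y)/4 - 51*cos(2*y)/2 - 15*cos(3*y)/4 + 153/2)/((5*cos(y) + 1)^3*cos(y)^3)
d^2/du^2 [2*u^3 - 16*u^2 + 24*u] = 12*u - 32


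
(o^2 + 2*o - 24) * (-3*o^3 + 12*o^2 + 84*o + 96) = -3*o^5 + 6*o^4 + 180*o^3 - 24*o^2 - 1824*o - 2304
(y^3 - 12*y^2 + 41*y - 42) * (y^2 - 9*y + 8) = y^5 - 21*y^4 + 157*y^3 - 507*y^2 + 706*y - 336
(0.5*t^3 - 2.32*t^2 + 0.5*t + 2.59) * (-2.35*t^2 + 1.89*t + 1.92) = -1.175*t^5 + 6.397*t^4 - 4.5998*t^3 - 9.5959*t^2 + 5.8551*t + 4.9728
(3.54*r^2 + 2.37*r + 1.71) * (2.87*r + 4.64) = 10.1598*r^3 + 23.2275*r^2 + 15.9045*r + 7.9344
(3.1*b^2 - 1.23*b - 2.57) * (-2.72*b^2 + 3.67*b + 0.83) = -8.432*b^4 + 14.7226*b^3 + 5.0493*b^2 - 10.4528*b - 2.1331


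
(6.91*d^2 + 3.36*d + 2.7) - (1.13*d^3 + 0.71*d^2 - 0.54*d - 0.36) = -1.13*d^3 + 6.2*d^2 + 3.9*d + 3.06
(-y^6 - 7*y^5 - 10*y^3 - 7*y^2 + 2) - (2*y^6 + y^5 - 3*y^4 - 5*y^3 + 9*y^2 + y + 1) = -3*y^6 - 8*y^5 + 3*y^4 - 5*y^3 - 16*y^2 - y + 1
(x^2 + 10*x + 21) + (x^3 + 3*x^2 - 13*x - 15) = x^3 + 4*x^2 - 3*x + 6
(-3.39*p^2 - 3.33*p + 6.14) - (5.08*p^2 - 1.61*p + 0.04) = -8.47*p^2 - 1.72*p + 6.1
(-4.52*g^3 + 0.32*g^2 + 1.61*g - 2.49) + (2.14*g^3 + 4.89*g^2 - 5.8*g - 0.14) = -2.38*g^3 + 5.21*g^2 - 4.19*g - 2.63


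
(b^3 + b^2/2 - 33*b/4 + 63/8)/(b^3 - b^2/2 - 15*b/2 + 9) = (b^2 + 2*b - 21/4)/(b^2 + b - 6)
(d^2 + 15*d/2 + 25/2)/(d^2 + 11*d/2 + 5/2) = (2*d + 5)/(2*d + 1)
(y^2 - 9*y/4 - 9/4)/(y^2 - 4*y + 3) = (y + 3/4)/(y - 1)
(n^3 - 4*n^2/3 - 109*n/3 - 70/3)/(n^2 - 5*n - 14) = (3*n^2 + 17*n + 10)/(3*(n + 2))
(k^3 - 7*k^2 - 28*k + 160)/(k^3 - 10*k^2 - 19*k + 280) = (k - 4)/(k - 7)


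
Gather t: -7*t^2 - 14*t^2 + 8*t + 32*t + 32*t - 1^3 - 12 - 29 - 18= -21*t^2 + 72*t - 60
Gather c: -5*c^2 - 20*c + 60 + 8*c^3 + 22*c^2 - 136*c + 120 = 8*c^3 + 17*c^2 - 156*c + 180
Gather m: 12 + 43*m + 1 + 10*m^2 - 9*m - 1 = 10*m^2 + 34*m + 12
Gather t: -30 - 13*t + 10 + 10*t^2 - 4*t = 10*t^2 - 17*t - 20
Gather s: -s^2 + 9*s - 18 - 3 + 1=-s^2 + 9*s - 20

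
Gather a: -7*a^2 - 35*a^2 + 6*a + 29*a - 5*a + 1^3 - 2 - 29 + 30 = -42*a^2 + 30*a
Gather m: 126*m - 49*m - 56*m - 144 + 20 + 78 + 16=21*m - 30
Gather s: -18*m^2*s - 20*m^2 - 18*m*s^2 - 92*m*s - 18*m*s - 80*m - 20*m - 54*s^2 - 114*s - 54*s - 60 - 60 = -20*m^2 - 100*m + s^2*(-18*m - 54) + s*(-18*m^2 - 110*m - 168) - 120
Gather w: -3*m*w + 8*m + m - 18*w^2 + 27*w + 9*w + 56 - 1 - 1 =9*m - 18*w^2 + w*(36 - 3*m) + 54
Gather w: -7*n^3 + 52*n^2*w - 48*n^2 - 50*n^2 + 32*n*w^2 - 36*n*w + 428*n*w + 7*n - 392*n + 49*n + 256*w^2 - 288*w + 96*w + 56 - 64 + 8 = -7*n^3 - 98*n^2 - 336*n + w^2*(32*n + 256) + w*(52*n^2 + 392*n - 192)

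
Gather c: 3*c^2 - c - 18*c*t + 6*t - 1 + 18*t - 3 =3*c^2 + c*(-18*t - 1) + 24*t - 4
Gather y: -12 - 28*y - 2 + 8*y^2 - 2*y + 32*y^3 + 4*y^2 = 32*y^3 + 12*y^2 - 30*y - 14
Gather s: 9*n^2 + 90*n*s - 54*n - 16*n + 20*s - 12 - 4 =9*n^2 - 70*n + s*(90*n + 20) - 16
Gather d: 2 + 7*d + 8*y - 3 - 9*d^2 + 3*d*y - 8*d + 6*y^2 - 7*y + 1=-9*d^2 + d*(3*y - 1) + 6*y^2 + y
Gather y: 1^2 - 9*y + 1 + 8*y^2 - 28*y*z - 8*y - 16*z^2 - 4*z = 8*y^2 + y*(-28*z - 17) - 16*z^2 - 4*z + 2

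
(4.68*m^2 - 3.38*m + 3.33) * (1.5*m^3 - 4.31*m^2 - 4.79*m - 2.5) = 7.02*m^5 - 25.2408*m^4 - 2.8544*m^3 - 9.8621*m^2 - 7.5007*m - 8.325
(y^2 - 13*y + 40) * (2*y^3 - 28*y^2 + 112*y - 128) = 2*y^5 - 54*y^4 + 556*y^3 - 2704*y^2 + 6144*y - 5120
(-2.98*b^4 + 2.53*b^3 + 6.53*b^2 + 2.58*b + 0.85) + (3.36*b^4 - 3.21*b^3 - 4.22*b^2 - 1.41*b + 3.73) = 0.38*b^4 - 0.68*b^3 + 2.31*b^2 + 1.17*b + 4.58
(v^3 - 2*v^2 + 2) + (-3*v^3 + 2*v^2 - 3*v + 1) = -2*v^3 - 3*v + 3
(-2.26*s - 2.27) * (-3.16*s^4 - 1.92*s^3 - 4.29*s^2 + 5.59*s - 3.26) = 7.1416*s^5 + 11.5124*s^4 + 14.0538*s^3 - 2.8951*s^2 - 5.3217*s + 7.4002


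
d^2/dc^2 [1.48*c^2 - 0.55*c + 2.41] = 2.96000000000000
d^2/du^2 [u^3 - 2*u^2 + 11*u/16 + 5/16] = 6*u - 4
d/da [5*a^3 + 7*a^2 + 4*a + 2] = 15*a^2 + 14*a + 4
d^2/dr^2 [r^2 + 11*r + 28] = 2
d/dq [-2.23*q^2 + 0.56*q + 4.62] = 0.56 - 4.46*q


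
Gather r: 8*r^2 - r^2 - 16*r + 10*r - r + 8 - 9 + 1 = 7*r^2 - 7*r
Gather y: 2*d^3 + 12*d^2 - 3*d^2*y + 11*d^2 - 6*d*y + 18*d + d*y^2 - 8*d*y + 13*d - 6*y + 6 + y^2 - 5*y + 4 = 2*d^3 + 23*d^2 + 31*d + y^2*(d + 1) + y*(-3*d^2 - 14*d - 11) + 10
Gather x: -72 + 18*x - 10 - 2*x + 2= 16*x - 80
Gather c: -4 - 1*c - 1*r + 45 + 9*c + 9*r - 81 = 8*c + 8*r - 40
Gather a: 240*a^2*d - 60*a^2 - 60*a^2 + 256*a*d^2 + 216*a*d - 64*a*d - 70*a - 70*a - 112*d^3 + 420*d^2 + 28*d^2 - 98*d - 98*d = a^2*(240*d - 120) + a*(256*d^2 + 152*d - 140) - 112*d^3 + 448*d^2 - 196*d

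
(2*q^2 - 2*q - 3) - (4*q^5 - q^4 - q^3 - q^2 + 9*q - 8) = -4*q^5 + q^4 + q^3 + 3*q^2 - 11*q + 5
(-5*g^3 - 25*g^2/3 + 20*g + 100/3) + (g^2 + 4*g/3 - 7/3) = -5*g^3 - 22*g^2/3 + 64*g/3 + 31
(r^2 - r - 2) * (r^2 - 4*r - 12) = r^4 - 5*r^3 - 10*r^2 + 20*r + 24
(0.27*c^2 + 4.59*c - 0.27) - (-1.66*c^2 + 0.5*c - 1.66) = 1.93*c^2 + 4.09*c + 1.39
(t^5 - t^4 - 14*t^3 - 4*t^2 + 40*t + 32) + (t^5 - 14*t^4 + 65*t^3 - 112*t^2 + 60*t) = 2*t^5 - 15*t^4 + 51*t^3 - 116*t^2 + 100*t + 32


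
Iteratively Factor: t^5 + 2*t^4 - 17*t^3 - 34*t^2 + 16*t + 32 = (t + 2)*(t^4 - 17*t^2 + 16) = (t - 1)*(t + 2)*(t^3 + t^2 - 16*t - 16) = (t - 1)*(t + 2)*(t + 4)*(t^2 - 3*t - 4) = (t - 4)*(t - 1)*(t + 2)*(t + 4)*(t + 1)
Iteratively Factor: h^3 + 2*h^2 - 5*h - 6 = (h + 3)*(h^2 - h - 2) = (h + 1)*(h + 3)*(h - 2)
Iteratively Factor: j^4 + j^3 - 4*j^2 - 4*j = (j - 2)*(j^3 + 3*j^2 + 2*j) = j*(j - 2)*(j^2 + 3*j + 2) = j*(j - 2)*(j + 1)*(j + 2)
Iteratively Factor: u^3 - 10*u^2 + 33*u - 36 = (u - 3)*(u^2 - 7*u + 12) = (u - 3)^2*(u - 4)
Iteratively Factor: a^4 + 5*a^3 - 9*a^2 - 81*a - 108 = (a + 3)*(a^3 + 2*a^2 - 15*a - 36) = (a - 4)*(a + 3)*(a^2 + 6*a + 9) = (a - 4)*(a + 3)^2*(a + 3)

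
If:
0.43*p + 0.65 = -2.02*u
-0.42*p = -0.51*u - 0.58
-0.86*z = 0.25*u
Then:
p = 0.79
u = -0.49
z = 0.14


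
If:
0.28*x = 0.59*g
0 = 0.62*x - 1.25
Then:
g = 0.96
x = 2.02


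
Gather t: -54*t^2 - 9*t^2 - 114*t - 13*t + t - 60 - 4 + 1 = -63*t^2 - 126*t - 63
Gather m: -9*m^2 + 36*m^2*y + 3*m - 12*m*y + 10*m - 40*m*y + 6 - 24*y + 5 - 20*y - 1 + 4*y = m^2*(36*y - 9) + m*(13 - 52*y) - 40*y + 10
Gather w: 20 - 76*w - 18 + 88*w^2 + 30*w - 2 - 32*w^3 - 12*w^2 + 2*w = -32*w^3 + 76*w^2 - 44*w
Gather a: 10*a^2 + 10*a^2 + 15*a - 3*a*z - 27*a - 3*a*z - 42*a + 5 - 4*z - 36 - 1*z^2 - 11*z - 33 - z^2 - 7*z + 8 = 20*a^2 + a*(-6*z - 54) - 2*z^2 - 22*z - 56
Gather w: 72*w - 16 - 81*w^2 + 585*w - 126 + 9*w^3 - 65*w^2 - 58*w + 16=9*w^3 - 146*w^2 + 599*w - 126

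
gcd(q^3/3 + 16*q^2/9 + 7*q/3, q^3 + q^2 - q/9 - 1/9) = 1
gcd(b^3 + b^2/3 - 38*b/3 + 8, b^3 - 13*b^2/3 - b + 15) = b - 3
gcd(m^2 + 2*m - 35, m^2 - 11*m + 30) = m - 5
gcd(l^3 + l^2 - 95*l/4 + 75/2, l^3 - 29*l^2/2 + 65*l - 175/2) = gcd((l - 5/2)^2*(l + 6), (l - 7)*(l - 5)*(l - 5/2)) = l - 5/2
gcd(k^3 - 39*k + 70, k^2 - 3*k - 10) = k - 5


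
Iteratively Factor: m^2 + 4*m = (m)*(m + 4)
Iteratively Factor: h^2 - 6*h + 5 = (h - 5)*(h - 1)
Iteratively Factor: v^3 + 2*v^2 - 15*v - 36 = (v - 4)*(v^2 + 6*v + 9) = (v - 4)*(v + 3)*(v + 3)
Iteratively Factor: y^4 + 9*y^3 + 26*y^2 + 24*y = (y)*(y^3 + 9*y^2 + 26*y + 24) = y*(y + 4)*(y^2 + 5*y + 6) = y*(y + 3)*(y + 4)*(y + 2)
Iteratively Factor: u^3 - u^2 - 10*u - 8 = (u - 4)*(u^2 + 3*u + 2) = (u - 4)*(u + 2)*(u + 1)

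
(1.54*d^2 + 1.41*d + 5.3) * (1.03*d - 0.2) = 1.5862*d^3 + 1.1443*d^2 + 5.177*d - 1.06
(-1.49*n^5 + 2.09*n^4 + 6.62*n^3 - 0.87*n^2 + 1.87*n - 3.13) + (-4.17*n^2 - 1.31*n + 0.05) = -1.49*n^5 + 2.09*n^4 + 6.62*n^3 - 5.04*n^2 + 0.56*n - 3.08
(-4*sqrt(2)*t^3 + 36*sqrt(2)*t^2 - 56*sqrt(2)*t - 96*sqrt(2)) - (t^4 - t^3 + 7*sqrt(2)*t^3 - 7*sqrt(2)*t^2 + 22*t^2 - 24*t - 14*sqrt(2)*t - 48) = -t^4 - 11*sqrt(2)*t^3 + t^3 - 22*t^2 + 43*sqrt(2)*t^2 - 42*sqrt(2)*t + 24*t - 96*sqrt(2) + 48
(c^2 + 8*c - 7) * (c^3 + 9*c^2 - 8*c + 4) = c^5 + 17*c^4 + 57*c^3 - 123*c^2 + 88*c - 28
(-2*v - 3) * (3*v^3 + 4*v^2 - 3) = -6*v^4 - 17*v^3 - 12*v^2 + 6*v + 9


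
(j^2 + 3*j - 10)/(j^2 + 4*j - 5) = (j - 2)/(j - 1)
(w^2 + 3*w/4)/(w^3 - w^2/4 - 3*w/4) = 1/(w - 1)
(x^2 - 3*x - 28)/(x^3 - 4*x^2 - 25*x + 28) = 1/(x - 1)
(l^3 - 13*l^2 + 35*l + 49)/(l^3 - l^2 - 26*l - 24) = (l^2 - 14*l + 49)/(l^2 - 2*l - 24)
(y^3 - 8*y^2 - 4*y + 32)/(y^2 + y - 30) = (y^3 - 8*y^2 - 4*y + 32)/(y^2 + y - 30)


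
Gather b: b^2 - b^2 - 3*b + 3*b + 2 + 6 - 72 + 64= 0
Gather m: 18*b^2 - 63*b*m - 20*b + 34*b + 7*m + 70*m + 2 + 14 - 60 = 18*b^2 + 14*b + m*(77 - 63*b) - 44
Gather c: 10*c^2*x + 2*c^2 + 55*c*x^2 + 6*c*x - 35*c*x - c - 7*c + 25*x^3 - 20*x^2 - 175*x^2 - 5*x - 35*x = c^2*(10*x + 2) + c*(55*x^2 - 29*x - 8) + 25*x^3 - 195*x^2 - 40*x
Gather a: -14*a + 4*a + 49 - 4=45 - 10*a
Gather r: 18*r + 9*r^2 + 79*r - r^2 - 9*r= 8*r^2 + 88*r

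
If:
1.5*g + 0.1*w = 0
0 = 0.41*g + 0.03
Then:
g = -0.07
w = 1.10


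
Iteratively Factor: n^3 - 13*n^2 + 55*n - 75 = (n - 3)*(n^2 - 10*n + 25) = (n - 5)*(n - 3)*(n - 5)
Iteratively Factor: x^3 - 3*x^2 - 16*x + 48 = (x - 3)*(x^2 - 16) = (x - 4)*(x - 3)*(x + 4)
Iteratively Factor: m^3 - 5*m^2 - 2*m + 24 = (m - 3)*(m^2 - 2*m - 8) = (m - 4)*(m - 3)*(m + 2)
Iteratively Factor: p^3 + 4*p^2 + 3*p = (p + 1)*(p^2 + 3*p) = p*(p + 1)*(p + 3)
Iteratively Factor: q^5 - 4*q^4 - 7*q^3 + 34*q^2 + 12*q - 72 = (q + 2)*(q^4 - 6*q^3 + 5*q^2 + 24*q - 36) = (q - 3)*(q + 2)*(q^3 - 3*q^2 - 4*q + 12) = (q - 3)*(q - 2)*(q + 2)*(q^2 - q - 6) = (q - 3)^2*(q - 2)*(q + 2)*(q + 2)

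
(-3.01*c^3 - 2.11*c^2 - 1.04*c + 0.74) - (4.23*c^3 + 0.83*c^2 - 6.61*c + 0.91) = -7.24*c^3 - 2.94*c^2 + 5.57*c - 0.17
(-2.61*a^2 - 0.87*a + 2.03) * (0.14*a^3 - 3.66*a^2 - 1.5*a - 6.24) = -0.3654*a^5 + 9.4308*a^4 + 7.3834*a^3 + 10.1616*a^2 + 2.3838*a - 12.6672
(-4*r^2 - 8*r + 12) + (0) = -4*r^2 - 8*r + 12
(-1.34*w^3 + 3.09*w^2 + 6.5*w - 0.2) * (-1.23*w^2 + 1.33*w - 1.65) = 1.6482*w^5 - 5.5829*w^4 - 1.6743*w^3 + 3.7925*w^2 - 10.991*w + 0.33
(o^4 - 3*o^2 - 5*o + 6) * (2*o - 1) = 2*o^5 - o^4 - 6*o^3 - 7*o^2 + 17*o - 6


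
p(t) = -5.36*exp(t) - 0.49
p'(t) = -5.36*exp(t)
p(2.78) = -86.89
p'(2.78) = -86.40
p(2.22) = -49.84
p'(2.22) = -49.35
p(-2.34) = -1.01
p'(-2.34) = -0.52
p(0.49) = -9.24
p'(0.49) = -8.75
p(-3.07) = -0.74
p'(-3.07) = -0.25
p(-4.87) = -0.53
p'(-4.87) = -0.04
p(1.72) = -30.42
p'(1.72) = -29.93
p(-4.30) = -0.56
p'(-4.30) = -0.07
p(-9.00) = -0.49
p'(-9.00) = 0.00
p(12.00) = -872366.17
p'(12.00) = -872365.68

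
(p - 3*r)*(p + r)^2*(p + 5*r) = p^4 + 4*p^3*r - 10*p^2*r^2 - 28*p*r^3 - 15*r^4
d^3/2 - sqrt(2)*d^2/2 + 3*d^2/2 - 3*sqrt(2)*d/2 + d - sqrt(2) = (d/2 + 1/2)*(d + 2)*(d - sqrt(2))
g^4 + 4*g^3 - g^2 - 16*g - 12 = (g - 2)*(g + 1)*(g + 2)*(g + 3)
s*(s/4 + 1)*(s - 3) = s^3/4 + s^2/4 - 3*s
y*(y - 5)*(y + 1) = y^3 - 4*y^2 - 5*y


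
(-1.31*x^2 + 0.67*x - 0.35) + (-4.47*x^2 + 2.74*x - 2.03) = -5.78*x^2 + 3.41*x - 2.38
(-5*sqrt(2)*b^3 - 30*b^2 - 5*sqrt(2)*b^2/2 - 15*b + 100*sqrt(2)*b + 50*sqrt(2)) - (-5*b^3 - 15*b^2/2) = -5*sqrt(2)*b^3 + 5*b^3 - 45*b^2/2 - 5*sqrt(2)*b^2/2 - 15*b + 100*sqrt(2)*b + 50*sqrt(2)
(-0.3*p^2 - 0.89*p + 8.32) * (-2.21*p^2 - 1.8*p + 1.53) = 0.663*p^4 + 2.5069*p^3 - 17.2442*p^2 - 16.3377*p + 12.7296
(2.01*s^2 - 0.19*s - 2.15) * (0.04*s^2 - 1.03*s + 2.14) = 0.0804*s^4 - 2.0779*s^3 + 4.4111*s^2 + 1.8079*s - 4.601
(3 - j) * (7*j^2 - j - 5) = -7*j^3 + 22*j^2 + 2*j - 15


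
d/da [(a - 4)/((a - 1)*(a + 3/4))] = 4*(-4*a^2 + 32*a - 7)/(16*a^4 - 8*a^3 - 23*a^2 + 6*a + 9)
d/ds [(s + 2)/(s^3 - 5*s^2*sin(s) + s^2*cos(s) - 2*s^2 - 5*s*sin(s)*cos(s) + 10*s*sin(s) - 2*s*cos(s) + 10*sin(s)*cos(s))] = (s^3*sin(s) + 5*s^3*cos(s) - 2*s^3 + 5*s^2*sin(s) - s^2*cos(s) + 5*s^2*cos(2*s) - 4*s^2 + 16*s*sin(s) - 24*s*cos(s) + 8*s - 20*sin(s) + 10*sin(2*s) + 4*cos(s) - 20*cos(2*s))/((s - 2)^2*(s - 5*sin(s))^2*(s + cos(s))^2)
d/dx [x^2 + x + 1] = 2*x + 1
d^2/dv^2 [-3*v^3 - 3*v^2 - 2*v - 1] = -18*v - 6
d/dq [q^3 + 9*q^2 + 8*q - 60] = 3*q^2 + 18*q + 8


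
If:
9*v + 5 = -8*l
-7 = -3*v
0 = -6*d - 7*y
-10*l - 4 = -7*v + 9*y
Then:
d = -1883/324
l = -13/4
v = 7/3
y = 269/54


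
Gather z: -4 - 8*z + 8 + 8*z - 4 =0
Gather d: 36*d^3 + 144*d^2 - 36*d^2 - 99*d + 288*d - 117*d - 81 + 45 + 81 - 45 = 36*d^3 + 108*d^2 + 72*d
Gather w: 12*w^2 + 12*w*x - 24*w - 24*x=12*w^2 + w*(12*x - 24) - 24*x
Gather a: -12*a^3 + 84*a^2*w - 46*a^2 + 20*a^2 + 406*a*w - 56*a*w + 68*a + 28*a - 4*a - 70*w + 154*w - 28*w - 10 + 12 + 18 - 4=-12*a^3 + a^2*(84*w - 26) + a*(350*w + 92) + 56*w + 16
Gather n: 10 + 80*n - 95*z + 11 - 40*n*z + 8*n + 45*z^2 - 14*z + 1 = n*(88 - 40*z) + 45*z^2 - 109*z + 22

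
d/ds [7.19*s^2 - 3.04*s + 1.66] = 14.38*s - 3.04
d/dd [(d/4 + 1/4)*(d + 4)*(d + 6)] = 3*d^2/4 + 11*d/2 + 17/2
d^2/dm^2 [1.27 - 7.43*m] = 0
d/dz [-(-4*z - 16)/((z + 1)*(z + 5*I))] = 4*(-(z + 1)*(z + 4) + (z + 1)*(z + 5*I) - (z + 4)*(z + 5*I))/((z + 1)^2*(z + 5*I)^2)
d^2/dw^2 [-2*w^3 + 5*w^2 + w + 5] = 10 - 12*w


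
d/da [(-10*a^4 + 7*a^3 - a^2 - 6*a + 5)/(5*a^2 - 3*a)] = (-100*a^5 + 125*a^4 - 42*a^3 + 33*a^2 - 50*a + 15)/(a^2*(25*a^2 - 30*a + 9))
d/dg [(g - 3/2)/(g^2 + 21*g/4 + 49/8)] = 64*(-g^2 + 3*g + 14)/(64*g^4 + 672*g^3 + 2548*g^2 + 4116*g + 2401)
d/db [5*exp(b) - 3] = 5*exp(b)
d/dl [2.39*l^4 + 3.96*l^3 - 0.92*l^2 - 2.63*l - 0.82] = 9.56*l^3 + 11.88*l^2 - 1.84*l - 2.63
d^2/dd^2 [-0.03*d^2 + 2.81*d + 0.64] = -0.0600000000000000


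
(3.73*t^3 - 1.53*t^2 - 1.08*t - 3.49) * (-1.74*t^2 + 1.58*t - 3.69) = -6.4902*t^5 + 8.5556*t^4 - 14.3019*t^3 + 10.0119*t^2 - 1.529*t + 12.8781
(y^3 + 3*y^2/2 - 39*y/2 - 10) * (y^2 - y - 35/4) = y^5 + y^4/2 - 119*y^3/4 - 29*y^2/8 + 1445*y/8 + 175/2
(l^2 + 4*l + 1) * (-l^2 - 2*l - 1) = -l^4 - 6*l^3 - 10*l^2 - 6*l - 1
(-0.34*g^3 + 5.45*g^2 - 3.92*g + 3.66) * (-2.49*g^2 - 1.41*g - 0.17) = 0.8466*g^5 - 13.0911*g^4 + 2.1341*g^3 - 4.5127*g^2 - 4.4942*g - 0.6222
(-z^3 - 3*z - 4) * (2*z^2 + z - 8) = -2*z^5 - z^4 + 2*z^3 - 11*z^2 + 20*z + 32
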